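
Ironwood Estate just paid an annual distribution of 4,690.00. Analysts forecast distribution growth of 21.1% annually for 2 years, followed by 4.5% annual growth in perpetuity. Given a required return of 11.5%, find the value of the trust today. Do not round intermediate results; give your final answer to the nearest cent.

D_1 = 5679.59000
D_2 = 6877.98349
Terminal value at year 2: TV = D_2×(1+g_2)/(r−g_2) = 7187.49275/0.07 = 102678.46781
P_0 = D_1/(1+r)^1 + D_2/(1+r)^2 + TV/(1+r)^2
    = 5093.80269 + 5532.37225 + 82590.41430 = 93216.58924

93216.59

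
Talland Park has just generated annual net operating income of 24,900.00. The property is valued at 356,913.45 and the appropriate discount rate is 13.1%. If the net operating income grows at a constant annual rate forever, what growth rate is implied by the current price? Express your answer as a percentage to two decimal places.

5.72%

P = D₀(1+g)/(r−g) ⇒ P(r−g) = D₀(1+g) ⇒ g(P+D₀) = P·r − D₀
g = (P·r − D₀)/(P + D₀) = (356,913.45×0.131 − 24,900.00) / (356,913.45 + 24,900.00) = 0.057242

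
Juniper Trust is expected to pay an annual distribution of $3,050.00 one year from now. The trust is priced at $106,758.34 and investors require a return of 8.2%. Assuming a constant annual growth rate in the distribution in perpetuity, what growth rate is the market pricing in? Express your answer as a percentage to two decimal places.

5.34%

P = D₁/(r−g) ⇒ g = r − D₁/P = 0.082 − $3,050.00/$106,758.34 = 0.053431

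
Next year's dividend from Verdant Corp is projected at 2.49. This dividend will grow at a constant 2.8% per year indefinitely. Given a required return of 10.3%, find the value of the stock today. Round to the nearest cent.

Growing perpetuity: P = D₁ / (r − g) = 2.4900 / (0.103 − 0.028) = 33.20

33.20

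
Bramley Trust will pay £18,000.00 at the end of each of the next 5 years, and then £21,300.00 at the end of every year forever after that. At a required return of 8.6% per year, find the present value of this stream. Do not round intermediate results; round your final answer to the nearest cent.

PV of 5-year annuity: £18,000.00 × [1 − (1+0.086)^−5] / 0.086 = 70746.45624
Perpetuity value at year 5: £21,300.00 / 0.086 = 247674.41860
PV of perpetuity: 247674.41860 / (1+0.086)^5 = 163957.77873
Total PV = 70746.45624 + 163957.77873 = 234704.23496

£234704.23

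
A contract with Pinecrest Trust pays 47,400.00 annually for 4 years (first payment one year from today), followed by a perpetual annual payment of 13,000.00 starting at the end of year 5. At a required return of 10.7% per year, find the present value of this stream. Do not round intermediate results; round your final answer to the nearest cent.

PV of 4-year annuity: 47,400.00 × [1 − (1+0.107)^−4] / 0.107 = 148002.83687
Perpetuity value at year 4: 13,000.00 / 0.107 = 121495.32710
PV of perpetuity: 121495.32710 / (1+0.107)^4 = 80903.83176
Total PV = 148002.83687 + 80903.83176 = 228906.66863

228906.67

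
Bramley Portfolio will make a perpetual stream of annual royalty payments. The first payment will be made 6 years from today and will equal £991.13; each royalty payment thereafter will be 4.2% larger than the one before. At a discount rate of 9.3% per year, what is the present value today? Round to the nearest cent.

£12458.32

Value at end of year 5: C₁ / (r − g) = £991.13 / (0.093 − 0.042) = £19,433.9216
Discount to today: PV = £19,433.9216 / (1 + 0.093)^5 = £19,433.9216 / 1.559915 = £12,458.32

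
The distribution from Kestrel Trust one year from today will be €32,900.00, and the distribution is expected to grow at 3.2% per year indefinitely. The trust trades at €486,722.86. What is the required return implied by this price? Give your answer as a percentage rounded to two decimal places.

9.96%

P = D₁/(r − g) ⇒ r = D₁/P + g = €32,900.0000/€486,722.86 + 0.032 = 0.067595 + 0.032 = 0.099595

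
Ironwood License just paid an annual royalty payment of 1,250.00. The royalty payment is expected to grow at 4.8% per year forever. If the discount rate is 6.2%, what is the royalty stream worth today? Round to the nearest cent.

93571.43

D₁ = D₀ × (1 + g) = 1,250.00 × 1.048 = 1,310.0000
Growing perpetuity: P = D₁ / (r − g) = 1,310.0000 / (0.062 − 0.048) = 93,571.43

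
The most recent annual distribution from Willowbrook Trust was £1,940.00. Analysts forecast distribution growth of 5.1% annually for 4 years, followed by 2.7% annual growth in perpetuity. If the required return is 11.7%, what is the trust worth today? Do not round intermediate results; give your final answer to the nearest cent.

D_1 = 2038.94000
D_2 = 2142.92594
D_3 = 2252.21516
D_4 = 2367.07814
Terminal value at year 4: TV = D_4×(1+g_2)/(r−g_2) = 2430.98925/0.09 = 27010.99162
P_0 = D_1/(1+r)^1 + D_2/(1+r)^2 + D_3/(1+r)^3 + D_4/(1+r)^4 + TV/(1+r)^4
    = 1825.37153 + 1717.51610 + 1616.03350 + 1520.54719 + 17351.13288 = 24030.60119

£24030.60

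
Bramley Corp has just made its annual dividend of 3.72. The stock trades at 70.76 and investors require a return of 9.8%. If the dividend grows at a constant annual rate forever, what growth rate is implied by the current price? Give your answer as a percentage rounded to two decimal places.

4.32%

P = D₀(1+g)/(r−g) ⇒ P(r−g) = D₀(1+g) ⇒ g(P+D₀) = P·r − D₀
g = (P·r − D₀)/(P + D₀) = (70.76×0.098 − 3.72) / (70.76 + 3.72) = 0.043159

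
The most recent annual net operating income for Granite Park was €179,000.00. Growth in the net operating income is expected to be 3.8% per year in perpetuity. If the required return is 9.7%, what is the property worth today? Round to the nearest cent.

D₁ = D₀ × (1 + g) = €179,000.00 × 1.038 = €185,802.0000
Growing perpetuity: P = D₁ / (r − g) = €185,802.0000 / (0.097 − 0.038) = €3,149,186.44

€3149186.44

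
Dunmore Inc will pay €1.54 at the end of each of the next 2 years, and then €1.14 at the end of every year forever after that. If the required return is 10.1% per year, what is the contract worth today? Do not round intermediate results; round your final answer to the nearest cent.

PV of 2-year annuity: €1.54 × [1 − (1+0.101)^−2] / 0.101 = 2.66914
Perpetuity value at year 2: €1.14 / 0.101 = 11.28713
PV of perpetuity: 11.28713 / (1+0.101)^2 = 9.31127
Total PV = 2.66914 + 9.31127 = 11.98041

€11.98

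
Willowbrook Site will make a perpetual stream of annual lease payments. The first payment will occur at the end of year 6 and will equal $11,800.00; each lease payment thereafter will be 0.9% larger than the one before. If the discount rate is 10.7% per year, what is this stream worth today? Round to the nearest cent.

$72429.89

Value at end of year 5: C₁ / (r − g) = $11,800.00 / (0.107 − 0.009) = $120,408.1633
Discount to today: PV = $120,408.1633 / (1 + 0.107)^5 = $120,408.1633 / 1.662410 = $72,429.89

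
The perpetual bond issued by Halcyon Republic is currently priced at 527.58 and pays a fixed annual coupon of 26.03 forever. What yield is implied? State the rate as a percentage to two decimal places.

P = C/r ⇒ r = C/P = 26.03/527.58 = 0.049338

4.93%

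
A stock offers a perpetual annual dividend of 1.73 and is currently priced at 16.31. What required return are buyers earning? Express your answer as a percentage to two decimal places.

10.61%

P = C/r ⇒ r = C/P = 1.73/16.31 = 0.106070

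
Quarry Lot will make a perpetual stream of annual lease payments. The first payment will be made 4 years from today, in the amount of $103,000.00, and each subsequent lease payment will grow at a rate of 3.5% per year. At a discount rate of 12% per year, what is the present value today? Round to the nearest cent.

Value at end of year 3: C₁ / (r − g) = $103,000.00 / (0.12 − 0.035) = $1,211,764.7059
Discount to today: PV = $1,211,764.7059 / (1 + 0.12)^3 = $1,211,764.7059 / 1.404928 = $862,510.18

$862510.18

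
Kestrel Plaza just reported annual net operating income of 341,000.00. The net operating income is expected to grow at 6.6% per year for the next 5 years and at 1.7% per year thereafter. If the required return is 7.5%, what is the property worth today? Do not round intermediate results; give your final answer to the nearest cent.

D_1 = 363506.00000
D_2 = 387497.39600
D_3 = 413072.22414
D_4 = 440334.99093
D_5 = 469397.10033
Terminal value at year 5: TV = D_5×(1+g_2)/(r−g_2) = 477376.85104/0.058 = 8230635.36269
P_0 = D_1/(1+r)^1 + D_2/(1+r)^2 + D_3/(1+r)^3 + D_4/(1+r)^4 + D_5/(1+r)^5 + TV/(1+r)^5
    = 338145.11628 + 335314.13391 + 332506.85279 + 329723.07449 + 326962.60224 + 5733120.11161 = 7395771.89131

7395771.89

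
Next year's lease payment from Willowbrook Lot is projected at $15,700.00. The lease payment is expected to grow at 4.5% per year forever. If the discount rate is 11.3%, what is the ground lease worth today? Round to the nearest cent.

$230882.35

Growing perpetuity: P = D₁ / (r − g) = $15,700.0000 / (0.113 − 0.045) = $230,882.35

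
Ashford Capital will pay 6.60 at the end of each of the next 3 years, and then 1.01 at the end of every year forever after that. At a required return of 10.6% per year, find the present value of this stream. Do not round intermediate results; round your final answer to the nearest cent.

23.28

PV of 3-year annuity: 6.60 × [1 − (1+0.106)^−3] / 0.106 = 16.24139
Perpetuity value at year 3: 1.01 / 0.106 = 9.52830
PV of perpetuity: 9.52830 / (1+0.106)^3 = 7.04288
Total PV = 16.24139 + 7.04288 = 23.28427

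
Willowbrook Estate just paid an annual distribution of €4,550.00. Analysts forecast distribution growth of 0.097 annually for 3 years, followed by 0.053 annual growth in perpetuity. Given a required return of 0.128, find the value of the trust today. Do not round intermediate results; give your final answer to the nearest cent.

€71671.94

D_1 = 4991.35000
D_2 = 5475.51095
D_3 = 6006.63551
Terminal value at year 3: TV = D_3×(1+g_2)/(r−g_2) = 6324.98719/0.075 = 84333.16259
P_0 = D_1/(1+r)^1 + D_2/(1+r)^2 + D_3/(1+r)^3 + TV/(1+r)^3
    = 4424.95567 + 4303.34785 + 4185.08208 + 58758.55246 = 71671.93807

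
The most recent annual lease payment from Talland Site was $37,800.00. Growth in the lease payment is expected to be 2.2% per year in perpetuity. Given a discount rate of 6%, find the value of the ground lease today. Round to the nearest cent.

$1016621.05

D₁ = D₀ × (1 + g) = $37,800.00 × 1.022 = $38,631.6000
Growing perpetuity: P = D₁ / (r − g) = $38,631.6000 / (0.06 − 0.022) = $1,016,621.05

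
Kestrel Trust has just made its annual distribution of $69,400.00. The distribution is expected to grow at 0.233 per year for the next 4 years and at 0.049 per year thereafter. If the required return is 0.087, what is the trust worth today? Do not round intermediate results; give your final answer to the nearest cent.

$3555849.53

D_1 = 85570.20000
D_2 = 105508.05660
D_3 = 130091.43379
D_4 = 160402.73786
Terminal value at year 4: TV = D_4×(1+g_2)/(r−g_2) = 168262.47202/0.038 = 4427959.78988
P_0 = D_1/(1+r)^1 + D_2/(1+r)^2 + D_3/(1+r)^3 + D_4/(1+r)^4 + TV/(1+r)^4
    = 78721.43514 + 89294.87537 + 101288.48329 + 114893.00818 + 3171651.72591 = 3555849.52790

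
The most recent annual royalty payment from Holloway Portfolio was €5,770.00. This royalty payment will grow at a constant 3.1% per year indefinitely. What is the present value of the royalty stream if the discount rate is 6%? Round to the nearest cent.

€205133.45

D₁ = D₀ × (1 + g) = €5,770.00 × 1.031 = €5,948.8700
Growing perpetuity: P = D₁ / (r − g) = €5,948.8700 / (0.06 − 0.031) = €205,133.45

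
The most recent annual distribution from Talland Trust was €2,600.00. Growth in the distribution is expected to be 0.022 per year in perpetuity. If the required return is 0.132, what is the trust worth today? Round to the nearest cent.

D₁ = D₀ × (1 + g) = €2,600.00 × 1.022 = €2,657.2000
Growing perpetuity: P = D₁ / (r − g) = €2,657.2000 / (0.132 − 0.022) = €24,156.36

€24156.36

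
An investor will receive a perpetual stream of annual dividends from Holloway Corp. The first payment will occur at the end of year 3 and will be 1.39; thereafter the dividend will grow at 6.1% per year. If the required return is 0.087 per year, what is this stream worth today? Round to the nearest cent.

45.25

Value at end of year 2: C₁ / (r − g) = 1.39 / (0.087 − 0.061) = 53.4615
Discount to today: PV = 53.4615 / (1 + 0.087)^2 = 53.4615 / 1.181569 = 45.25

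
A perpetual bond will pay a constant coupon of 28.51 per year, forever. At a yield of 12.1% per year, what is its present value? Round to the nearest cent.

Level perpetuity: PV = C / r = 28.51 / 0.121 = 235.62

235.62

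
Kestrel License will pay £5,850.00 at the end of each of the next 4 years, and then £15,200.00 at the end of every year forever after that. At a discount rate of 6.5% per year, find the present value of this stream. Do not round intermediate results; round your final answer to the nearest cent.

£201814.94

PV of 4-year annuity: £5,850.00 × [1 − (1+0.065)^−4] / 0.065 = 20040.92182
Perpetuity value at year 4: £15,200.00 / 0.065 = 233846.15385
PV of perpetuity: 233846.15385 / (1+0.065)^4 = 181774.01510
Total PV = 20040.92182 + 181774.01510 = 201814.93692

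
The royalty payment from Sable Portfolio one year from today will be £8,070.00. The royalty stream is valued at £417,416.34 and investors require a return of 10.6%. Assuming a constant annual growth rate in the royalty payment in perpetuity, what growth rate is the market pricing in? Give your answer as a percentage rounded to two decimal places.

P = D₁/(r−g) ⇒ g = r − D₁/P = 0.106 − £8,070.00/£417,416.34 = 0.086667

8.67%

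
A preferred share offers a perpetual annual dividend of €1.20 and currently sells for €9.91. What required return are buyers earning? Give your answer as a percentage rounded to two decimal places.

12.11%

P = C/r ⇒ r = C/P = €1.20/€9.91 = 0.121090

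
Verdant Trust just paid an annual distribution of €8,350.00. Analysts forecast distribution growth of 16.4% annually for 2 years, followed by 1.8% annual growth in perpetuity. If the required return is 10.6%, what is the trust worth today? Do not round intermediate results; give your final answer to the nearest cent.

D_1 = 9719.40000
D_2 = 11313.38160
Terminal value at year 2: TV = D_2×(1+g_2)/(r−g_2) = 11517.02247/0.088 = 130875.25533
P_0 = D_1/(1+r)^1 + D_2/(1+r)^2 + TV/(1+r)^2
    = 8787.88427 + 9248.73172 + 106991.01018 = 125027.62617

€125027.63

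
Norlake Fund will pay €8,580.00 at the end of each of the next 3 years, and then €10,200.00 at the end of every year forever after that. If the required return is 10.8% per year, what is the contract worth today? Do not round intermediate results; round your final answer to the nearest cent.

€90471.82

PV of 3-year annuity: €8,580.00 × [1 − (1+0.108)^−3] / 0.108 = 21040.22136
Perpetuity value at year 3: €10,200.00 / 0.108 = 94444.44444
PV of perpetuity: 94444.44444 / (1+0.108)^3 = 69431.59388
Total PV = 21040.22136 + 69431.59388 = 90471.81524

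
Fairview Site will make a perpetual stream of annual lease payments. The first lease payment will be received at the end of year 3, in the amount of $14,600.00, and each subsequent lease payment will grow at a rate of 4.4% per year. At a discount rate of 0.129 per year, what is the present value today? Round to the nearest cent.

$134755.36

Value at end of year 2: C₁ / (r − g) = $14,600.00 / (0.129 − 0.044) = $171,764.7059
Discount to today: PV = $171,764.7059 / (1 + 0.129)^2 = $171,764.7059 / 1.274641 = $134,755.36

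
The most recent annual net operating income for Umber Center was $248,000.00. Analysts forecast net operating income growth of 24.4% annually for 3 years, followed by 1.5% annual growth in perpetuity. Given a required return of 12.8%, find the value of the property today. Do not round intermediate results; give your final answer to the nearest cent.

D_1 = 308512.00000
D_2 = 383788.92800
D_3 = 477433.42643
Terminal value at year 3: TV = D_3×(1+g_2)/(r−g_2) = 484594.92783/0.113 = 4288450.68875
P_0 = D_1/(1+r)^1 + D_2/(1+r)^2 + D_3/(1+r)^3 + TV/(1+r)^3
    = 273503.54610 + 301629.79729 + 332648.46439 + 2987948.59608 = 3895730.40387

$3895730.40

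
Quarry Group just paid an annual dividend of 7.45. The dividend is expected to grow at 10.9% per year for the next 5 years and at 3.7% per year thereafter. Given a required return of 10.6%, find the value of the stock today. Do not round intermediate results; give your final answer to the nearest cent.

151.05

D_1 = 8.26205
D_2 = 9.16261
D_3 = 10.16134
D_4 = 11.26892
D_5 = 12.49724
Terminal value at year 5: TV = D_5×(1+g_2)/(r−g_2) = 12.95963/0.069 = 187.82079
P_0 = D_1/(1+r)^1 + D_2/(1+r)^2 + D_3/(1+r)^3 + D_4/(1+r)^4 + D_5/(1+r)^5 + TV/(1+r)^5
    = 7.47021 + 7.49047 + 7.51079 + 7.53116 + 7.55159 + 113.49273 = 151.04695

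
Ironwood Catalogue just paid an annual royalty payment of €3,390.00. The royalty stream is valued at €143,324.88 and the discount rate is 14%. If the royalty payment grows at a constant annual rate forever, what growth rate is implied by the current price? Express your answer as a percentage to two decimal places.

P = D₀(1+g)/(r−g) ⇒ P(r−g) = D₀(1+g) ⇒ g(P+D₀) = P·r − D₀
g = (P·r − D₀)/(P + D₀) = (€143,324.88×0.14 − €3,390.00) / (€143,324.88 + €3,390.00) = 0.113659

11.37%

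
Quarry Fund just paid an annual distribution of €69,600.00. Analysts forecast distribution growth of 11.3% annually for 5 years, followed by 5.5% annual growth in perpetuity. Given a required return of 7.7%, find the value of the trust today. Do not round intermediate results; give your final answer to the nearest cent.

D_1 = 77464.80000
D_2 = 86218.32240
D_3 = 95960.99283
D_4 = 106804.58502
D_5 = 118873.50313
Terminal value at year 5: TV = D_5×(1+g_2)/(r−g_2) = 125411.54580/0.022 = 5700524.80912
P_0 = D_1/(1+r)^1 + D_2/(1+r)^2 + D_3/(1+r)^3 + D_4/(1+r)^4 + D_5/(1+r)^5 + TV/(1+r)^5
    = 71926.46240 + 74330.68955 + 76815.28085 + 79382.92254 + 82036.39071 + 3934017.82711 = 4318509.57316

€4318509.57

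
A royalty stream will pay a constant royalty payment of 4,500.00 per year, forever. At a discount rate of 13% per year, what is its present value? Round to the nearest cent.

34615.38

Level perpetuity: PV = C / r = 4,500.00 / 0.13 = 34,615.38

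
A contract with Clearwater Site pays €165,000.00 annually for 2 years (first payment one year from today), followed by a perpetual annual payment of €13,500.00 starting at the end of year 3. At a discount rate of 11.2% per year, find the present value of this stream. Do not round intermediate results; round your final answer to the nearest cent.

€379295.61

PV of 2-year annuity: €165,000.00 × [1 − (1+0.112)^−2] / 0.112 = 281817.71130
Perpetuity value at year 2: €13,500.00 / 0.112 = 120535.71429
PV of perpetuity: 120535.71429 / (1+0.112)^2 = 97477.90154
Total PV = 281817.71130 + 97477.90154 = 379295.61284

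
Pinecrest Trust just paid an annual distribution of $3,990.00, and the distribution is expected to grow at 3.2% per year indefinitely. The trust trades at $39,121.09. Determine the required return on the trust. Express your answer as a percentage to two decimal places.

D₁ = $3,990.00 × 1.032 = $4,117.6800
P = D₁/(r − g) ⇒ r = D₁/P + g = $4,117.6800/$39,121.09 + 0.032 = 0.105255 + 0.032 = 0.137255

13.73%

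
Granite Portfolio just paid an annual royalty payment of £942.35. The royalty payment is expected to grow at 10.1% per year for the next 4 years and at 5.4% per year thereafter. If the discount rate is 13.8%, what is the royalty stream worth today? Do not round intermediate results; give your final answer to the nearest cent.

D_1 = 1037.52735
D_2 = 1142.31761
D_3 = 1257.69169
D_4 = 1384.71855
Terminal value at year 4: TV = D_4×(1+g_2)/(r−g_2) = 1459.49335/0.084 = 17374.92088
P_0 = D_1/(1+r)^1 + D_2/(1+r)^2 + D_3/(1+r)^3 + D_4/(1+r)^4 + TV/(1+r)^4
    = 911.71120 + 882.06857 + 853.38972 + 825.64330 + 10359.85763 = 13832.67043

£13832.67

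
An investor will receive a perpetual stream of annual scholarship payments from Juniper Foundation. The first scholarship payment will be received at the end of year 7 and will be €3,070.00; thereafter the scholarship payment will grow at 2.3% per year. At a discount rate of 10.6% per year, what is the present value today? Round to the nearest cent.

Value at end of year 6: C₁ / (r − g) = €3,070.00 / (0.106 − 0.023) = €36,987.9518
Discount to today: PV = €36,987.9518 / (1 + 0.106)^6 = €36,987.9518 / 1.830336 = €20,208.29

€20208.29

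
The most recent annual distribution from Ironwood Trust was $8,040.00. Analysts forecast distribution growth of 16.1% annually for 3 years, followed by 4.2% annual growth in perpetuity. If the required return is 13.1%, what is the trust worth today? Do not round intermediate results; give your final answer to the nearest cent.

$127244.58

D_1 = 9334.44000
D_2 = 10837.28484
D_3 = 12582.08770
Terminal value at year 3: TV = D_3×(1+g_2)/(r−g_2) = 13110.53538/0.089 = 147309.38632
P_0 = D_1/(1+r)^1 + D_2/(1+r)^2 + D_3/(1+r)^3 + TV/(1+r)^3
    = 8253.26260 + 8472.18203 + 8696.90835 + 101822.23029 = 127244.58327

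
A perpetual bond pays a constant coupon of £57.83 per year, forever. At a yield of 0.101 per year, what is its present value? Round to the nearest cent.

£572.57

Level perpetuity: PV = C / r = £57.83 / 0.101 = £572.57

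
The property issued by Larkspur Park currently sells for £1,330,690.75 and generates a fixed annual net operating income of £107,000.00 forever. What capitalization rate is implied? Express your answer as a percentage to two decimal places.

P = C/r ⇒ r = C/P = £107,000.00/£1,330,690.75 = 0.080409

8.04%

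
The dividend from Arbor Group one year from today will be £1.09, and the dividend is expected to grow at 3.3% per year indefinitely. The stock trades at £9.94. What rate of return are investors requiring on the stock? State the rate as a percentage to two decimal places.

14.27%

P = D₁/(r − g) ⇒ r = D₁/P + g = £1.0900/£9.94 + 0.033 = 0.109658 + 0.033 = 0.142658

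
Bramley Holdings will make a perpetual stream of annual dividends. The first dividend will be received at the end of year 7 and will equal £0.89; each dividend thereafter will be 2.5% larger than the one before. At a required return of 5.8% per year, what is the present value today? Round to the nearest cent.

Value at end of year 6: C₁ / (r − g) = £0.89 / (0.058 − 0.025) = £26.9697
Discount to today: PV = £26.9697 / (1 + 0.058)^6 = £26.9697 / 1.402536 = £19.23

£19.23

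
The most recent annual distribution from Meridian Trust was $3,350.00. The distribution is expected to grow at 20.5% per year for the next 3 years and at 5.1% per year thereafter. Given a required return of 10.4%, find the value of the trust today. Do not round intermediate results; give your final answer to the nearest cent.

D_1 = 4036.75000
D_2 = 4864.28375
D_3 = 5861.46192
Terminal value at year 3: TV = D_3×(1+g_2)/(r−g_2) = 6160.39648/0.053 = 116233.89579
P_0 = D_1/(1+r)^1 + D_2/(1+r)^2 + D_3/(1+r)^3 + TV/(1+r)^3
    = 3656.47645 + 3990.99105 + 4356.10889 + 86382.46125 = 98386.03765

$98386.04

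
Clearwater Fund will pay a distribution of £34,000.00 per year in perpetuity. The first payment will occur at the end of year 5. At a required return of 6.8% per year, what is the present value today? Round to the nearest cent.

£384312.93

Value at end of year 4: C / r = £34,000.00 / 0.068 = £500,000.0000
Discount to today: PV = £500,000.0000 / (1 + 0.068)^4 = £500,000.0000 / 1.301023 = £384,312.93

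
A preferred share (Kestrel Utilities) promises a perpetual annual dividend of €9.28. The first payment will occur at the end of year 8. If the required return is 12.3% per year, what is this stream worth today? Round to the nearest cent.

€33.50

Value at end of year 7: C / r = €9.28 / 0.123 = €75.4472
Discount to today: PV = €75.4472 / (1 + 0.123)^7 = €75.4472 / 2.252466 = €33.50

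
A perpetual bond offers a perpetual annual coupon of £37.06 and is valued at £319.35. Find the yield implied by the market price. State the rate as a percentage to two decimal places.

11.60%

P = C/r ⇒ r = C/P = £37.06/£319.35 = 0.116048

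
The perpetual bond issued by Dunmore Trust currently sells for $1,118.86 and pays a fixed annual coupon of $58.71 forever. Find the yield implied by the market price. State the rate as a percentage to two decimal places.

5.25%

P = C/r ⇒ r = C/P = $58.71/$1,118.86 = 0.052473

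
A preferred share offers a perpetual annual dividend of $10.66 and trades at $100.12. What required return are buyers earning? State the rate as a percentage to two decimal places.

P = C/r ⇒ r = C/P = $10.66/$100.12 = 0.106472

10.65%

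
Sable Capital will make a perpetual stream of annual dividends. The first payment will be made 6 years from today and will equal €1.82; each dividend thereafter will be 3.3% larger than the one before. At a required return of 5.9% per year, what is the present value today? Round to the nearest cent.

Value at end of year 5: C₁ / (r − g) = €1.82 / (0.059 − 0.033) = €70.0000
Discount to today: PV = €70.0000 / (1 + 0.059)^5 = €70.0000 / 1.331925 = €52.56

€52.56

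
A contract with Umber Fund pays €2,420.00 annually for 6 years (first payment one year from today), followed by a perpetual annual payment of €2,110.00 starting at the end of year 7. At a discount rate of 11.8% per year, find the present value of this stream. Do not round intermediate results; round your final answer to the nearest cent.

PV of 6-year annuity: €2,420.00 × [1 − (1+0.118)^−6] / 0.118 = 10006.22010
Perpetuity value at year 6: €2,110.00 / 0.118 = 17881.35593
PV of perpetuity: 17881.35593 / (1+0.118)^6 = 9156.92436
Total PV = 10006.22010 + 9156.92436 = 19163.14446

€19163.14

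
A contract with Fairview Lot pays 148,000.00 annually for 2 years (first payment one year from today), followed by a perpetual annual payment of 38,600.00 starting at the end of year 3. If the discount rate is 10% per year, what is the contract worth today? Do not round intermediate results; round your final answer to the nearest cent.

PV of 2-year annuity: 148,000.00 × [1 − (1+0.1)^−2] / 0.1 = 256859.50413
Perpetuity value at year 2: 38,600.00 / 0.1 = 386000.00000
PV of perpetuity: 386000.00000 / (1+0.1)^2 = 319008.26446
Total PV = 256859.50413 + 319008.26446 = 575867.76860

575867.77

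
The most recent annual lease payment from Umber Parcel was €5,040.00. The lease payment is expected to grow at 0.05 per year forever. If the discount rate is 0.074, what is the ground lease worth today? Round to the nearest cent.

€220500.00

D₁ = D₀ × (1 + g) = €5,040.00 × 1.05 = €5,292.0000
Growing perpetuity: P = D₁ / (r − g) = €5,292.0000 / (0.074 − 0.05) = €220,500.00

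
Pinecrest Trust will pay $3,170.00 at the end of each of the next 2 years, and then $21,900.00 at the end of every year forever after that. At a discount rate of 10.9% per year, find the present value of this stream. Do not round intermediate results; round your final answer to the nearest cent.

PV of 2-year annuity: $3,170.00 × [1 − (1+0.109)^−2] / 0.109 = 5435.91616
Perpetuity value at year 2: $21,900.00 / 0.109 = 200917.43119
PV of perpetuity: 200917.43119 / (1+0.109)^2 = 163363.31010
Total PV = 5435.91616 + 163363.31010 = 168799.22626

$168799.23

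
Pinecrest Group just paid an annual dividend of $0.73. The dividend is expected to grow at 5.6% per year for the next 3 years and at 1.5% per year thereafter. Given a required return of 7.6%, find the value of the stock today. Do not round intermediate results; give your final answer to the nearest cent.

D_1 = 0.77088
D_2 = 0.81405
D_3 = 0.85964
Terminal value at year 3: TV = D_3×(1+g_2)/(r−g_2) = 0.87253/0.061 = 14.30378
P_0 = D_1/(1+r)^1 + D_2/(1+r)^2 + D_3/(1+r)^3 + TV/(1+r)^3
    = 0.71643 + 0.70311 + 0.69005 + 11.48191 = 13.59150

$13.59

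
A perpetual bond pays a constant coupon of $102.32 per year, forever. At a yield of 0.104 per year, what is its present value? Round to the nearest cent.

Level perpetuity: PV = C / r = $102.32 / 0.104 = $983.85

$983.85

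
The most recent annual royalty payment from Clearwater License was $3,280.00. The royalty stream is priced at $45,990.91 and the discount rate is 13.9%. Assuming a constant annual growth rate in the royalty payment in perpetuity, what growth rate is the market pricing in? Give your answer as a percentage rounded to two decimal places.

6.32%

P = D₀(1+g)/(r−g) ⇒ P(r−g) = D₀(1+g) ⇒ g(P+D₀) = P·r − D₀
g = (P·r − D₀)/(P + D₀) = ($45,990.91×0.139 − $3,280.00) / ($45,990.91 + $3,280.00) = 0.063176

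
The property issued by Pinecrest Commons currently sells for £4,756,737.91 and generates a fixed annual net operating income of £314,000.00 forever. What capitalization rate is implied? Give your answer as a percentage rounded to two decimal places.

P = C/r ⇒ r = C/P = £314,000.00/£4,756,737.91 = 0.066012

6.60%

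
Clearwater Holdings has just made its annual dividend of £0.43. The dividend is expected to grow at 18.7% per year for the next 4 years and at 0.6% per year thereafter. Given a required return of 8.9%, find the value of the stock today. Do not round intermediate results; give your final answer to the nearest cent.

£9.50

D_1 = 0.51041
D_2 = 0.60586
D_3 = 0.71915
D_4 = 0.85363
Terminal value at year 4: TV = D_4×(1+g_2)/(r−g_2) = 0.85876/0.083 = 10.34645
P_0 = D_1/(1+r)^1 + D_2/(1+r)^2 + D_3/(1+r)^3 + D_4/(1+r)^4 + TV/(1+r)^4
    = 0.46870 + 0.51087 + 0.55685 + 0.60696 + 7.35664 = 9.50002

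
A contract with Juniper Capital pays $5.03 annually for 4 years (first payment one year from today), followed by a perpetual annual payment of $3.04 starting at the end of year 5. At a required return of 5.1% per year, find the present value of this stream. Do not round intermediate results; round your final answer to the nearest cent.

$66.65

PV of 4-year annuity: $5.03 × [1 − (1+0.051)^−4] / 0.051 = 17.79478
Perpetuity value at year 4: $3.04 / 0.051 = 59.60784
PV of perpetuity: 59.60784 / (1+0.051)^4 = 48.85315
Total PV = 17.79478 + 48.85315 = 66.64792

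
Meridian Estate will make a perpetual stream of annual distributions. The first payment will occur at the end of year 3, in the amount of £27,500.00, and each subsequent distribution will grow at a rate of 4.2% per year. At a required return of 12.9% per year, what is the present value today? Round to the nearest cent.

£247985.08

Value at end of year 2: C₁ / (r − g) = £27,500.00 / (0.129 − 0.042) = £316,091.9540
Discount to today: PV = £316,091.9540 / (1 + 0.129)^2 = £316,091.9540 / 1.274641 = £247,985.08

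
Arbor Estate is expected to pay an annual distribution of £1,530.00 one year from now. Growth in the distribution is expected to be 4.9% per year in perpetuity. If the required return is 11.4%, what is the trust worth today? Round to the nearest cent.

Growing perpetuity: P = D₁ / (r − g) = £1,530.0000 / (0.114 − 0.049) = £23,538.46

£23538.46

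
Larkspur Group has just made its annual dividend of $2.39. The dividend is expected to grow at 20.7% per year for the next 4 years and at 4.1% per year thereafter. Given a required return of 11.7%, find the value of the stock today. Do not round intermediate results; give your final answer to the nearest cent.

D_1 = 2.88473
D_2 = 3.48187
D_3 = 4.20262
D_4 = 5.07256
Terminal value at year 4: TV = D_4×(1+g_2)/(r−g_2) = 5.28053/0.076 = 69.48069
P_0 = D_1/(1+r)^1 + D_2/(1+r)^2 + D_3/(1+r)^3 + D_4/(1+r)^4 + TV/(1+r)^4
    = 2.58257 + 2.79065 + 3.01551 + 3.25847 + 44.63252 = 56.27973

$56.28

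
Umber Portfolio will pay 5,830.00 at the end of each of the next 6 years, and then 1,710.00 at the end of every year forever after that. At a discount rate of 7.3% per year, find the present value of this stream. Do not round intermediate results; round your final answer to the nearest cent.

42882.24

PV of 6-year annuity: 5,830.00 × [1 − (1+0.073)^−6] / 0.073 = 27533.41999
Perpetuity value at year 6: 1,710.00 / 0.073 = 23424.65753
PV of perpetuity: 23424.65753 / (1+0.073)^6 = 15348.81737
Total PV = 27533.41999 + 15348.81737 = 42882.23736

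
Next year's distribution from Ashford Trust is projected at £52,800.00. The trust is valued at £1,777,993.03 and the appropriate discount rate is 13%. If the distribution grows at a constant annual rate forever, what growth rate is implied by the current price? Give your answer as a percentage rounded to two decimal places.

P = D₁/(r−g) ⇒ g = r − D₁/P = 0.13 − £52,800.00/£1,777,993.03 = 0.100304

10.03%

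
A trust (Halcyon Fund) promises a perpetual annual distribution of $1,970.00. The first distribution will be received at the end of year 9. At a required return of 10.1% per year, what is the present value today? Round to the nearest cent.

Value at end of year 8: C / r = $1,970.00 / 0.101 = $19,504.9505
Discount to today: PV = $19,504.9505 / (1 + 0.101)^8 = $19,504.9505 / 2.159228 = $9,033.30

$9033.30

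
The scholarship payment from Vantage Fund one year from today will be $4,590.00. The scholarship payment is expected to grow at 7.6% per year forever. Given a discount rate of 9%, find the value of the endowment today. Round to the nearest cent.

$327857.14

Growing perpetuity: P = D₁ / (r − g) = $4,590.0000 / (0.09 − 0.076) = $327,857.14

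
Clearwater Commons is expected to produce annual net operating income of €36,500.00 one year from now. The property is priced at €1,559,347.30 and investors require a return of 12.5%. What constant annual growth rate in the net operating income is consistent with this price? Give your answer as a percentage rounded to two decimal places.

10.16%

P = D₁/(r−g) ⇒ g = r − D₁/P = 0.125 − €36,500.00/€1,559,347.30 = 0.101593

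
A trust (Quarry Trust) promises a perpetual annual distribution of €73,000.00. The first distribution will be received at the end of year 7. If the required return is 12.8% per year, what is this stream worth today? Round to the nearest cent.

€276858.77

Value at end of year 6: C / r = €73,000.00 / 0.128 = €570,312.5000
Discount to today: PV = €570,312.5000 / (1 + 0.128)^6 = €570,312.5000 / 2.059940 = €276,858.77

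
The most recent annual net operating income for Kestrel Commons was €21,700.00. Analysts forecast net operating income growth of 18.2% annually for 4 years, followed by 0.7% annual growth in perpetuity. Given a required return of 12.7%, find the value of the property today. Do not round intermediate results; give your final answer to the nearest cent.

D_1 = 25649.40000
D_2 = 30317.59080
D_3 = 35835.39233
D_4 = 42357.43373
Terminal value at year 4: TV = D_4×(1+g_2)/(r−g_2) = 42653.93576/0.12 = 355449.46471
P_0 = D_1/(1+r)^1 + D_2/(1+r)^2 + D_3/(1+r)^3 + D_4/(1+r)^4 + TV/(1+r)^4
    = 22759.00621 + 23869.69418 + 25034.58609 + 26256.32720 + 220334.34577 = 318253.95945

€318253.96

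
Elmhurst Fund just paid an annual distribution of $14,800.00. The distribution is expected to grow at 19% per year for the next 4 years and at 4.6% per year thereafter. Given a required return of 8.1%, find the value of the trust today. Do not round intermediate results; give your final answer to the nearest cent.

D_1 = 17612.00000
D_2 = 20958.28000
D_3 = 24940.35320
D_4 = 29679.02031
Terminal value at year 4: TV = D_4×(1+g_2)/(r−g_2) = 31044.25524/0.035 = 886978.72120
P_0 = D_1/(1+r)^1 + D_2/(1+r)^2 + D_3/(1+r)^3 + D_4/(1+r)^4 + TV/(1+r)^4
    = 16292.32192 + 17935.11849 + 19743.56245 + 21734.35644 + 649546.76676 = 725252.12607

$725252.13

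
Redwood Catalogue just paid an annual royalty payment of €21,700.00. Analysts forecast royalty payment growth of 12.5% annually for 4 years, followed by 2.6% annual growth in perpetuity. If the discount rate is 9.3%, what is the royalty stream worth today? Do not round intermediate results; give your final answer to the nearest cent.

D_1 = 24412.50000
D_2 = 27464.06250
D_3 = 30897.07031
D_4 = 34759.20410
Terminal value at year 4: TV = D_4×(1+g_2)/(r−g_2) = 35662.94341/0.067 = 532282.73744
P_0 = D_1/(1+r)^1 + D_2/(1+r)^2 + D_3/(1+r)^3 + D_4/(1+r)^4 + TV/(1+r)^4
    = 22335.31565 + 22989.23157 + 23662.29232 + 24355.05843 + 372959.55150 = 466301.44946

€466301.45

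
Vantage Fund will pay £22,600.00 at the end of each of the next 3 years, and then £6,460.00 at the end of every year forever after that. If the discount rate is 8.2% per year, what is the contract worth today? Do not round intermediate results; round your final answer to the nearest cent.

£120225.18

PV of 3-year annuity: £22,600.00 × [1 − (1+0.082)^−3] / 0.082 = 58032.84621
Perpetuity value at year 3: £6,460.00 / 0.082 = 78780.48780
PV of perpetuity: 78780.48780 / (1+0.082)^3 = 62192.33796
Total PV = 58032.84621 + 62192.33796 = 120225.18417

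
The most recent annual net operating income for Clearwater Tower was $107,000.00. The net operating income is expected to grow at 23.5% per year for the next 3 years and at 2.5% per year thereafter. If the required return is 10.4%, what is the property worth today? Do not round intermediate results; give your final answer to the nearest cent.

D_1 = 132145.00000
D_2 = 163199.07500
D_3 = 201550.85763
Terminal value at year 3: TV = D_3×(1+g_2)/(r−g_2) = 206589.62907/0.079 = 2615058.59577
P_0 = D_1/(1+r)^1 + D_2/(1+r)^2 + D_3/(1+r)^3 + TV/(1+r)^3
    = 119696.55797 + 133899.68215 + 149788.14081 + 1943453.72572 = 2346838.10665

$2346838.11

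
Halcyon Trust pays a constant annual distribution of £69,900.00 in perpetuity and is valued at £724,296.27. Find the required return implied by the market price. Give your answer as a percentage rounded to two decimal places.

9.65%

P = C/r ⇒ r = C/P = £69,900.00/£724,296.27 = 0.096507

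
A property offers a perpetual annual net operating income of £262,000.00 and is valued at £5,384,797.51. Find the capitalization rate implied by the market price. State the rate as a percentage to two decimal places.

4.87%

P = C/r ⇒ r = C/P = £262,000.00/£5,384,797.51 = 0.048655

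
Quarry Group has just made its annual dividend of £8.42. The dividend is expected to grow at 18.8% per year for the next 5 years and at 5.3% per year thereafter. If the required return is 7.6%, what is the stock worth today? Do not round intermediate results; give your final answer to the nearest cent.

D_1 = 10.00296
D_2 = 11.88352
D_3 = 14.11762
D_4 = 16.77173
D_5 = 19.92481
Terminal value at year 5: TV = D_5×(1+g_2)/(r−g_2) = 20.98083/0.023 = 912.21000
P_0 = D_1/(1+r)^1 + D_2/(1+r)^2 + D_3/(1+r)^3 + D_4/(1+r)^4 + D_5/(1+r)^5 + TV/(1+r)^5
    = 9.29643 + 10.26409 + 11.33247 + 12.51206 + 13.81443 + 632.46060 = 689.68008

£689.68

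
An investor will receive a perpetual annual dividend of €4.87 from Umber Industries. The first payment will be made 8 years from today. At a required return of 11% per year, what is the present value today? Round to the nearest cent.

€21.32

Value at end of year 7: C / r = €4.87 / 0.11 = €44.2727
Discount to today: PV = €44.2727 / (1 + 0.11)^7 = €44.2727 / 2.076160 = €21.32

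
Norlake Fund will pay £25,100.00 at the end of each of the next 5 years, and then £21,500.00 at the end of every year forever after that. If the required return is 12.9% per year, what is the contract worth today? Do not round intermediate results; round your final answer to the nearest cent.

PV of 5-year annuity: £25,100.00 × [1 − (1+0.129)^−5] / 0.129 = 88498.33539
Perpetuity value at year 5: £21,500.00 / 0.129 = 166666.66667
PV of perpetuity: 166666.66667 / (1+0.129)^5 = 90861.31962
Total PV = 88498.33539 + 90861.31962 = 179359.65501

£179359.66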